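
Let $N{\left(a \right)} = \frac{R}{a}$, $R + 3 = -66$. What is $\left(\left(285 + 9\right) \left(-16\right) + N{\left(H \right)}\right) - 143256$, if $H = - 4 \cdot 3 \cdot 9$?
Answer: $- \frac{5326537}{36} \approx -1.4796 \cdot 10^{5}$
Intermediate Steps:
$R = -69$ ($R = -3 - 66 = -69$)
$H = -108$ ($H = \left(-4\right) 27 = -108$)
$N{\left(a \right)} = - \frac{69}{a}$
$\left(\left(285 + 9\right) \left(-16\right) + N{\left(H \right)}\right) - 143256 = \left(\left(285 + 9\right) \left(-16\right) - \frac{69}{-108}\right) - 143256 = \left(294 \left(-16\right) - - \frac{23}{36}\right) - 143256 = \left(-4704 + \frac{23}{36}\right) - 143256 = - \frac{169321}{36} - 143256 = - \frac{5326537}{36}$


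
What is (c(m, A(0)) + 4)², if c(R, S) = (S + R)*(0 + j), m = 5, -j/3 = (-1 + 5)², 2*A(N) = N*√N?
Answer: 55696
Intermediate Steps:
A(N) = N^(3/2)/2 (A(N) = (N*√N)/2 = N^(3/2)/2)
j = -48 (j = -3*(-1 + 5)² = -3*4² = -3*16 = -48)
c(R, S) = -48*R - 48*S (c(R, S) = (S + R)*(0 - 48) = (R + S)*(-48) = -48*R - 48*S)
(c(m, A(0)) + 4)² = ((-48*5 - 24*0^(3/2)) + 4)² = ((-240 - 24*0) + 4)² = ((-240 - 48*0) + 4)² = ((-240 + 0) + 4)² = (-240 + 4)² = (-236)² = 55696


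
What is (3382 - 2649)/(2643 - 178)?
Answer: 733/2465 ≈ 0.29736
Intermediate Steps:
(3382 - 2649)/(2643 - 178) = 733/2465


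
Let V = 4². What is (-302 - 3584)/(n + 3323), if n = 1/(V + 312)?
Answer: -1274608/1089945 ≈ -1.1694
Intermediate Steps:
V = 16
n = 1/328 (n = 1/(16 + 312) = 1/328 ≈ 0.0030488)
(-302 - 3584)/(n + 3323) = (-302 - 3584)/(1/328 + 3323) = -3886/1089945/328 = -3886*328/1089945 = -1274608/1089945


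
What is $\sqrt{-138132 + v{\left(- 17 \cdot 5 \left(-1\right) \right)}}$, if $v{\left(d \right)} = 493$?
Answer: $i \sqrt{137639} \approx 371.0 i$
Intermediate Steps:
$\sqrt{-138132 + v{\left(- 17 \cdot 5 \left(-1\right) \right)}} = \sqrt{-138132 + 493} = \sqrt{-137639} = i \sqrt{137639}$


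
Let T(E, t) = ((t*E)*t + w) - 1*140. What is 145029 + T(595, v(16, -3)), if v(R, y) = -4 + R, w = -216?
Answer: 230353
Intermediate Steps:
T(E, t) = -356 + E*t² (T(E, t) = ((t*E)*t - 216) - 1*140 = ((E*t)*t - 216) - 140 = (E*t² - 216) - 140 = (-216 + E*t²) - 140 = -356 + E*t²)
145029 + T(595, v(16, -3)) = 145029 + (-356 + 595*(-4 + 16)²) = 145029 + (-356 + 595*12²) = 145029 + (-356 + 595*144) = 145029 + (-356 + 85680) = 145029 + 85324 = 230353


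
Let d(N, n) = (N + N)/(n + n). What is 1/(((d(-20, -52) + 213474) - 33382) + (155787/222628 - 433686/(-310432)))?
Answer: 112305139856/20225535923096099 ≈ 5.5526e-6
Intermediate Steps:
d(N, n) = N/n (d(N, n) = (2*N)/((2*n)) = (2*N)*(1/(2*n)) = N/n)
1/(((d(-20, -52) + 213474) - 33382) + (155787/222628 - 433686/(-310432))) = 1/(((-20/(-52) + 213474) - 33382) + (155787/222628 - 433686/(-310432))) = 1/(((-20*(-1/52) + 213474) - 33382) + (155787*(1/222628) - 433686*(-1/310432))) = 1/(((5/13 + 213474) - 33382) + (155787/222628 + 216843/155216)) = 1/((2775167/13 - 33382) + 18113989599/8638856912) = 1/(2341201/13 + 18113989599/8638856912) = 1/(20225535923096099/112305139856) = 112305139856/20225535923096099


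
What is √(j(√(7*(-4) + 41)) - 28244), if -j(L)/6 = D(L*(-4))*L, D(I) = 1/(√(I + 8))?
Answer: √(-28244 - 3*√13/√(2 - √13)) ≈ 0.025 + 168.06*I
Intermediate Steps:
D(I) = (8 + I)^(-½) (D(I) = 1/(√(8 + I)) = (8 + I)^(-½))
j(L) = -6*L/√(8 - 4*L) (j(L) = -6*L/√(8 + L*(-4)) = -6*L/√(8 - 4*L))
√(j(√(7*(-4) + 41)) - 28244) = √(-3*√(7*(-4) + 41)/√(2 - √(7*(-4) + 41)) - 28244) = √(-3*√(-28 + 41)/√(2 - √(-28 + 41)) - 28244) = √(-3*√13/√(2 - √13) - 28244) = √(-28244 - 3*√13/√(2 - √13))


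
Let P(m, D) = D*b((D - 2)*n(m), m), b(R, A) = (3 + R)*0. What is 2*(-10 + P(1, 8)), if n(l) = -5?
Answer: -20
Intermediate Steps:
b(R, A) = 0
P(m, D) = 0 (P(m, D) = D*0 = 0)
2*(-10 + P(1, 8)) = 2*(-10 + 0) = 2*(-10) = -20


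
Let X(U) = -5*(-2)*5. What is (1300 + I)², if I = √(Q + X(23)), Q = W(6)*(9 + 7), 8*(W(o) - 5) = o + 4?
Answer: 1690150 + 13000*√6 ≈ 1.7220e+6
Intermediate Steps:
X(U) = 50 (X(U) = 10*5 = 50)
W(o) = 11/2 + o/8 (W(o) = 5 + (o + 4)/8 = 5 + (4 + o)/8 = 5 + (½ + o/8) = 11/2 + o/8)
Q = 100 (Q = (11/2 + (⅛)*6)*(9 + 7) = (11/2 + ¾)*16 = (25/4)*16 = 100)
I = 5*√6 (I = √(100 + 50) = √150 = 5*√6 ≈ 12.247)
(1300 + I)² = (1300 + 5*√6)²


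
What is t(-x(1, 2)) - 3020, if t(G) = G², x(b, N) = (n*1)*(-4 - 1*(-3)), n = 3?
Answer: -3011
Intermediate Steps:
x(b, N) = -3 (x(b, N) = (3*1)*(-4 - 1*(-3)) = 3*(-4 + 3) = 3*(-1) = -3)
t(-x(1, 2)) - 3020 = (-1*(-3))² - 3020 = 3² - 3020 = 9 - 3020 = -3011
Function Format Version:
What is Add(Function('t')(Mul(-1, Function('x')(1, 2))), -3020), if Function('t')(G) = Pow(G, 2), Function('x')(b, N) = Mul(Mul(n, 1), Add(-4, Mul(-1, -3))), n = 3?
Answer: -3011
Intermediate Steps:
Function('x')(b, N) = -3 (Function('x')(b, N) = Mul(Mul(3, 1), Add(-4, Mul(-1, -3))) = Mul(3, Add(-4, 3)) = Mul(3, -1) = -3)
Add(Function('t')(Mul(-1, Function('x')(1, 2))), -3020) = Add(Pow(Mul(-1, -3), 2), -3020) = Add(Pow(3, 2), -3020) = Add(9, -3020) = -3011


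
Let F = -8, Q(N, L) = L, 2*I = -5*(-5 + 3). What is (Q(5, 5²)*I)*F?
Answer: -1000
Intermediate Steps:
I = 5 (I = (-5*(-5 + 3))/2 = (-5*(-2))/2 = (½)*10 = 5)
(Q(5, 5²)*I)*F = (5²*5)*(-8) = (25*5)*(-8) = 125*(-8) = -1000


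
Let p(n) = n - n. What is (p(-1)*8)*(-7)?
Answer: 0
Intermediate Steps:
p(n) = 0
(p(-1)*8)*(-7) = (0*8)*(-7) = 0*(-7) = 0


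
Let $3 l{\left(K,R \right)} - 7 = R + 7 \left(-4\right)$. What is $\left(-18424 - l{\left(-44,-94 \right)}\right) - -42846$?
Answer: $\frac{73381}{3} \approx 24460.0$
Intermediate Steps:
$l{\left(K,R \right)} = -7 + \frac{R}{3}$ ($l{\left(K,R \right)} = \frac{7}{3} + \frac{R + 7 \left(-4\right)}{3} = \frac{7}{3} + \frac{R - 28}{3} = \frac{7}{3} + \frac{-28 + R}{3} = \frac{7}{3} + \left(- \frac{28}{3} + \frac{R}{3}\right) = -7 + \frac{R}{3}$)
$\left(-18424 - l{\left(-44,-94 \right)}\right) - -42846 = \left(-18424 - \left(-7 + \frac{1}{3} \left(-94\right)\right)\right) - -42846 = \left(-18424 - \left(-7 - \frac{94}{3}\right)\right) + 42846 = \left(-18424 - - \frac{115}{3}\right) + 42846 = \left(-18424 + \frac{115}{3}\right) + 42846 = - \frac{55157}{3} + 42846 = \frac{73381}{3}$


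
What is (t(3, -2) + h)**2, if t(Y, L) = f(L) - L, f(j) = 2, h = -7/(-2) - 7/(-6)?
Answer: 676/9 ≈ 75.111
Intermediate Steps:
h = 14/3 (h = -7*(-1/2) - 7*(-1/6) = 7/2 + 7/6 = 14/3 ≈ 4.6667)
t(Y, L) = 2 - L
(t(3, -2) + h)**2 = ((2 - 1*(-2)) + 14/3)**2 = ((2 + 2) + 14/3)**2 = (4 + 14/3)**2 = (26/3)**2 = 676/9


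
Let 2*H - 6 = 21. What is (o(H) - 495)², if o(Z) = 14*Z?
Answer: 93636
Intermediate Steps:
H = 27/2 (H = 3 + (½)*21 = 3 + 21/2 = 27/2 ≈ 13.500)
(o(H) - 495)² = (14*(27/2) - 495)² = (189 - 495)² = (-306)² = 93636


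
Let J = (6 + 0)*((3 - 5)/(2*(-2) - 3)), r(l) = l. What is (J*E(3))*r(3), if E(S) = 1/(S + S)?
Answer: 6/7 ≈ 0.85714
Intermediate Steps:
E(S) = 1/(2*S)
J = 12/7 (J = 6*(-2/(-4 - 3)) = 6*(-2/(-7)) = 6*(-2*(-1/7)) = 6*(2/7) = 12/7 ≈ 1.7143)
(J*E(3))*r(3) = (12*((1/2)/3)/7)*3 = (12*((1/2)*(1/3))/7)*3 = ((12/7)*(1/6))*3 = (2/7)*3 = 6/7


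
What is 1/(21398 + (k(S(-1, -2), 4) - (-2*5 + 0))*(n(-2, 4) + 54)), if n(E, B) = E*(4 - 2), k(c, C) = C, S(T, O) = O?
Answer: 1/22098 ≈ 4.5253e-5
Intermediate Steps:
n(E, B) = 2*E (n(E, B) = E*2 = 2*E)
1/(21398 + (k(S(-1, -2), 4) - (-2*5 + 0))*(n(-2, 4) + 54)) = 1/(21398 + (4 - (-2*5 + 0))*(2*(-2) + 54)) = 1/(21398 + (4 - (-10 + 0))*(-4 + 54)) = 1/(21398 + (4 - 1*(-10))*50) = 1/(21398 + (4 + 10)*50) = 1/(21398 + 14*50) = 1/(21398 + 700) = 1/22098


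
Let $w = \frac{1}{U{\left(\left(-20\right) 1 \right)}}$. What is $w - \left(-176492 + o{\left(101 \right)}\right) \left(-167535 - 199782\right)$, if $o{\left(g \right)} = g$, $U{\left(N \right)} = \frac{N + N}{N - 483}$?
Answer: $- \frac{2591656517377}{40} \approx -6.4791 \cdot 10^{10}$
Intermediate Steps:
$U{\left(N \right)} = \frac{2 N}{-483 + N}$
$w = \frac{503}{40}$ ($w = \frac{1}{2 \left(\left(-20\right) 1\right) \frac{1}{-483 - 20}} = \frac{1}{2 \left(-20\right) \frac{1}{-483 - 20}} = \frac{1}{2 \left(-20\right) \frac{1}{-503}} = \frac{1}{2 \left(-20\right) \left(- \frac{1}{503}\right)} = \frac{1}{\frac{40}{503}} = \frac{503}{40} \approx 12.575$)
$w - \left(-176492 + o{\left(101 \right)}\right) \left(-167535 - 199782\right) = \frac{503}{40} - \left(-176492 + 101\right) \left(-167535 - 199782\right) = \frac{503}{40} - \left(-176391\right) \left(-367317\right) = \frac{503}{40} - 64791412947 = - \frac{2591656517377}{40}$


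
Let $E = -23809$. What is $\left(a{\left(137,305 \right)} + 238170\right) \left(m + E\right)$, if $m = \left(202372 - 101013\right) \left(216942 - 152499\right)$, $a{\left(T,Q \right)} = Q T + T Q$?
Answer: $2101558779316720$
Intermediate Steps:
$a{\left(T,Q \right)} = 2 Q T$ ($a{\left(T,Q \right)} = Q T + Q T = 2 Q T$)
$m = 6531878037$ ($m = 101359 \cdot 64443 = 6531878037$)
$\left(a{\left(137,305 \right)} + 238170\right) \left(m + E\right) = \left(2 \cdot 305 \cdot 137 + 238170\right) \left(6531878037 - 23809\right) = \left(83570 + 238170\right) 6531854228 = 321740 \cdot 6531854228 = 2101558779316720$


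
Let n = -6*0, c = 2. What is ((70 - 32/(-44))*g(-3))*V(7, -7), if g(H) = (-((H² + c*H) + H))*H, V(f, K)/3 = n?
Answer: 0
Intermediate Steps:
n = 0
V(f, K) = 0 (V(f, K) = 3*0 = 0)
g(H) = H*(-H² - 3*H) (g(H) = (-((H² + 2*H) + H))*H = (-(H² + 3*H))*H = (-H² - 3*H)*H = H*(-H² - 3*H))
((70 - 32/(-44))*g(-3))*V(7, -7) = ((70 - 32/(-44))*((-3)²*(-3 - 1*(-3))))*0 = ((70 - 32*(-1)/44)*(9*(-3 + 3)))*0 = ((70 - 1*(-8/11))*(9*0))*0 = ((70 + 8/11)*0)*0 = ((778/11)*0)*0 = 0*0 = 0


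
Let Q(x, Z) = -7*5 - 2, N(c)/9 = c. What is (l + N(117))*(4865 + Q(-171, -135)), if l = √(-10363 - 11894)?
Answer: 5083884 + 14484*I*√2473 ≈ 5.0839e+6 + 7.2028e+5*I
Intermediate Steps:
N(c) = 9*c
l = 3*I*√2473 (l = √(-22257) = 3*I*√2473 ≈ 149.19*I)
Q(x, Z) = -37 (Q(x, Z) = -35 - 2 = -37)
(l + N(117))*(4865 + Q(-171, -135)) = (3*I*√2473 + 9*117)*(4865 - 37) = (3*I*√2473 + 1053)*4828 = (1053 + 3*I*√2473)*4828 = 5083884 + 14484*I*√2473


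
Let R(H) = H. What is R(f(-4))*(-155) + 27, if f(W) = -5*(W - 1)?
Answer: -3848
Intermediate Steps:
f(W) = 5 - 5*W (f(W) = -5*(-1 + W) = 5 - 5*W)
R(f(-4))*(-155) + 27 = (5 - 5*(-4))*(-155) + 27 = (5 + 20)*(-155) + 27 = 25*(-155) + 27 = -3875 + 27 = -3848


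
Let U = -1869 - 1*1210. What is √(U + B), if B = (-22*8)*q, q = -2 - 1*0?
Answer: 3*I*√303 ≈ 52.221*I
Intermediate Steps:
q = -2 (q = -2 + 0 = -2)
U = -3079 (U = -1869 - 1210 = -3079)
B = 352 (B = -22*8*(-2) = -176*(-2) = 352)
√(U + B) = √(-3079 + 352) = √(-2727) = 3*I*√303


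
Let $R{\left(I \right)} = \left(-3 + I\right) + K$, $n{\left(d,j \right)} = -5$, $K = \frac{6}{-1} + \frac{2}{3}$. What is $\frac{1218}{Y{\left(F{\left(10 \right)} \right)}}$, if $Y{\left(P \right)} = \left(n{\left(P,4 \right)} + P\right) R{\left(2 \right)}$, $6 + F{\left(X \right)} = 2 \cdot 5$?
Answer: $\frac{3654}{19} \approx 192.32$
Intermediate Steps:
$K = - \frac{16}{3}$ ($K = 6 \left(-1\right) + 2 \cdot \frac{1}{3} = -6 + \frac{2}{3} = - \frac{16}{3} \approx -5.3333$)
$F{\left(X \right)} = 4$ ($F{\left(X \right)} = -6 + 2 \cdot 5 = -6 + 10 = 4$)
$R{\left(I \right)} = - \frac{25}{3} + I$ ($R{\left(I \right)} = \left(-3 + I\right) - \frac{16}{3} = - \frac{25}{3} + I$)
$Y{\left(P \right)} = \frac{95}{3} - \frac{19 P}{3}$ ($Y{\left(P \right)} = \left(-5 + P\right) \left(- \frac{25}{3} + 2\right) = \left(-5 + P\right) \left(- \frac{19}{3}\right) = \frac{95}{3} - \frac{19 P}{3}$)
$\frac{1218}{Y{\left(F{\left(10 \right)} \right)}} = \frac{1218}{\frac{95}{3} - \frac{76}{3}} = \frac{1218}{\frac{19}{3}} = 1218 \cdot \frac{3}{19} = \frac{3654}{19}$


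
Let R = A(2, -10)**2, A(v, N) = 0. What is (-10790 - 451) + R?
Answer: -11241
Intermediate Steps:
R = 0 (R = 0**2 = 0)
(-10790 - 451) + R = (-10790 - 451) + 0 = -11241 + 0 = -11241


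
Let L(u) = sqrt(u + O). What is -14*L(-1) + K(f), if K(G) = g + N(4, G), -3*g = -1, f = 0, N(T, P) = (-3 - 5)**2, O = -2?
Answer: 193/3 - 14*I*sqrt(3) ≈ 64.333 - 24.249*I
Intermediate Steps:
L(u) = sqrt(-2 + u) (L(u) = sqrt(u - 2) = sqrt(-2 + u))
N(T, P) = 64 (N(T, P) = (-8)**2 = 64)
g = 1/3 (g = -1/3*(-1) = 1/3 ≈ 0.33333)
K(G) = 193/3 (K(G) = 1/3 + 64 = 193/3)
-14*L(-1) + K(f) = -14*sqrt(-2 - 1) + 193/3 = -14*I*sqrt(3) + 193/3 = 193/3 - 14*I*sqrt(3)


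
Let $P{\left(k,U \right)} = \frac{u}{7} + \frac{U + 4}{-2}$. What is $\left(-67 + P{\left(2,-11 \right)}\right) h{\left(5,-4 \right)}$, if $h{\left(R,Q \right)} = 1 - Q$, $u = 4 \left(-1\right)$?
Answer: $- \frac{4485}{14} \approx -320.36$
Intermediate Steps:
$u = -4$
$P{\left(k,U \right)} = - \frac{18}{7} - \frac{U}{2}$ ($P{\left(k,U \right)} = - \frac{4}{7} + \frac{U + 4}{-2} = \left(-4\right) \frac{1}{7} + \left(4 + U\right) \left(- \frac{1}{2}\right) = - \frac{4}{7} - \left(2 + \frac{U}{2}\right) = - \frac{18}{7} - \frac{U}{2}$)
$\left(-67 + P{\left(2,-11 \right)}\right) h{\left(5,-4 \right)} = \left(-67 - - \frac{41}{14}\right) \left(1 - -4\right) = \left(-67 + \left(- \frac{18}{7} + \frac{11}{2}\right)\right) \left(1 + 4\right) = \left(-67 + \frac{41}{14}\right) 5 = \left(- \frac{897}{14}\right) 5 = - \frac{4485}{14}$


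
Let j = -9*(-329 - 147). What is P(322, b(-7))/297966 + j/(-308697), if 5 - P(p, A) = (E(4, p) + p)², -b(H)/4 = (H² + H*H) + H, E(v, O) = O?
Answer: -43100900617/30660403434 ≈ -1.4058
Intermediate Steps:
b(H) = -8*H² - 4*H (b(H) = -4*((H² + H*H) + H) = -4*((H² + H²) + H) = -4*(2*H² + H) = -4*(H + 2*H²) = -8*H² - 4*H)
P(p, A) = 5 - 4*p² (P(p, A) = 5 - (p + p)² = 5 - (2*p)² = 5 - 4*p²)
j = 4284 (j = -9*(-476) = 4284)
P(322, b(-7))/297966 + j/(-308697) = (5 - 4*322²)/297966 + 4284/(-308697) = (5 - 4*103684)*(1/297966) + 4284*(-1/308697) = (5 - 414736)*(1/297966) - 1428/102899 = -414731*1/297966 - 1428/102899 = -414731/297966 - 1428/102899 = -43100900617/30660403434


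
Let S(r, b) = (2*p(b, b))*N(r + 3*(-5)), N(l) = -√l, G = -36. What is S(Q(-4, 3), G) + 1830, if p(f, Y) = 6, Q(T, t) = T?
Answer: 1830 - 12*I*√19 ≈ 1830.0 - 52.307*I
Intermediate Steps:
S(r, b) = -12*√(-15 + r) (S(r, b) = (2*6)*(-√(r + 3*(-5))) = 12*(-√(r - 15)) = 12*(-√(-15 + r)) = -12*√(-15 + r))
S(Q(-4, 3), G) + 1830 = -12*√(-15 - 4) + 1830 = -12*I*√19 + 1830 = 1830 - 12*I*√19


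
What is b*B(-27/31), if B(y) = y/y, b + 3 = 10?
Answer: 7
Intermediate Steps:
b = 7 (b = -3 + 10 = 7)
B(y) = 1
b*B(-27/31) = 7*1 = 7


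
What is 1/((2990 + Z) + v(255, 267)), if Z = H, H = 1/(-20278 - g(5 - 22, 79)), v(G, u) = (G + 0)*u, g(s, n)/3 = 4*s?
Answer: 20074/1426759549 ≈ 1.4070e-5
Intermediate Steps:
g(s, n) = 12*s (g(s, n) = 3*(4*s) = 12*s)
v(G, u) = G*u
H = -1/20074 (H = 1/(-20278 - 12*(5 - 22)) = 1/(-20278 - 12*(-17)) = 1/(-20278 - 1*(-204)) = 1/(-20278 + 204) = 1/(-20074) = -1/20074 ≈ -4.9816e-5)
Z = -1/20074 ≈ -4.9816e-5
1/((2990 + Z) + v(255, 267)) = 1/((2990 - 1/20074) + 255*267) = 1/(60021259/20074 + 68085) = 1/(1426759549/20074) = 20074/1426759549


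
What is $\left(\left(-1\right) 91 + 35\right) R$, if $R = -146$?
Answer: $8176$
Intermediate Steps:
$\left(\left(-1\right) 91 + 35\right) R = \left(\left(-1\right) 91 + 35\right) \left(-146\right) = \left(-91 + 35\right) \left(-146\right) = \left(-56\right) \left(-146\right) = 8176$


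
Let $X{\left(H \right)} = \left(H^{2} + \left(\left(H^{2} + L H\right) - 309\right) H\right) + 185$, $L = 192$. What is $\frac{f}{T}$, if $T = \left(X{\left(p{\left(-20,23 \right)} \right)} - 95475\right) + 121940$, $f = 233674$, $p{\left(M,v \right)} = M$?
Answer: $\frac{116837}{51015} \approx 2.2902$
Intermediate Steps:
$X{\left(H \right)} = 185 + H^{2} + H \left(-309 + H^{2} + 192 H\right)$ ($X{\left(H \right)} = \left(H^{2} + \left(\left(H^{2} + 192 H\right) - 309\right) H\right) + 185 = \left(H^{2} + \left(-309 + H^{2} + 192 H\right) H\right) + 185 = \left(H^{2} + H \left(-309 + H^{2} + 192 H\right)\right) + 185 = 185 + H^{2} + H \left(-309 + H^{2} + 192 H\right)$)
$T = 102030$ ($T = \left(\left(185 + \left(-20\right)^{3} - -6180 + 193 \left(-20\right)^{2}\right) - 95475\right) + 121940 = \left(\left(185 - 8000 + 6180 + 193 \cdot 400\right) - 95475\right) + 121940 = \left(\left(185 - 8000 + 6180 + 77200\right) - 95475\right) + 121940 = \left(75565 - 95475\right) + 121940 = -19910 + 121940 = 102030$)
$\frac{f}{T} = \frac{233674}{102030} = 233674 \cdot \frac{1}{102030} = \frac{116837}{51015}$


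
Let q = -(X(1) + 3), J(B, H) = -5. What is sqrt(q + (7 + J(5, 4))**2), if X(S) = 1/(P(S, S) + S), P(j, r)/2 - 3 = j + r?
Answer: sqrt(110)/11 ≈ 0.95346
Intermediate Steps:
P(j, r) = 6 + 2*j + 2*r (P(j, r) = 6 + 2*(j + r) = 6 + (2*j + 2*r) = 6 + 2*j + 2*r)
X(S) = 1/(6 + 5*S) (X(S) = 1/((6 + 2*S + 2*S) + S) = 1/((6 + 4*S) + S) = 1/(6 + 5*S))
q = -34/11 (q = -(1/(6 + 5*1) + 3) = -(1/(6 + 5) + 3) = -(1/11 + 3) = -1*34/11 = -34/11 ≈ -3.0909)
sqrt(q + (7 + J(5, 4))**2) = sqrt(-34/11 + (7 - 5)**2) = sqrt(-34/11 + 2**2) = sqrt(-34/11 + 4) = sqrt(10/11) = sqrt(110)/11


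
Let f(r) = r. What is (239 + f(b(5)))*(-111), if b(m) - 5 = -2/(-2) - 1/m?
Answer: -135864/5 ≈ -27173.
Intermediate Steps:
b(m) = 6 - 1/m (b(m) = 5 + (-2/(-2) - 1/m) = 5 + (-2*(-1/2) - 1/m) = 5 + (1 - 1/m) = 6 - 1/m)
(239 + f(b(5)))*(-111) = (239 + (6 - 1/5))*(-111) = (239 + 29/5)*(-111) = (1224/5)*(-111) = -135864/5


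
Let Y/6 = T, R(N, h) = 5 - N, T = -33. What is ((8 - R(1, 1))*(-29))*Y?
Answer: 22968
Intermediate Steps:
Y = -198 (Y = 6*(-33) = -198)
((8 - R(1, 1))*(-29))*Y = ((8 - (5 - 1*1))*(-29))*(-198) = ((8 - (5 - 1))*(-29))*(-198) = ((8 - 1*4)*(-29))*(-198) = ((8 - 4)*(-29))*(-198) = (4*(-29))*(-198) = -116*(-198) = 22968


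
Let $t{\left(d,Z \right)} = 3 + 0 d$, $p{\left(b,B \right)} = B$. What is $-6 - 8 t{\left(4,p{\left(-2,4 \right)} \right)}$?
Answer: $-30$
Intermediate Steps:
$t{\left(d,Z \right)} = 3$ ($t{\left(d,Z \right)} = 3 + 0 = 3$)
$-6 - 8 t{\left(4,p{\left(-2,4 \right)} \right)} = -6 - 24 = -30$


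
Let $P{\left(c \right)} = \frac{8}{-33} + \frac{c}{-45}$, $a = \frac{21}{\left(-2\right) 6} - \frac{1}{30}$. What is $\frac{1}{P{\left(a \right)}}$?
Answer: $- \frac{29700}{6023} \approx -4.9311$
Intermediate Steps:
$a = - \frac{107}{60}$ ($a = \frac{21}{-12} - \frac{1}{30} = 21 \left(- \frac{1}{12}\right) - \frac{1}{30} = - \frac{7}{4} - \frac{1}{30} = - \frac{107}{60} \approx -1.7833$)
$P{\left(c \right)} = - \frac{8}{33} - \frac{c}{45}$ ($P{\left(c \right)} = 8 \left(- \frac{1}{33}\right) + c \left(- \frac{1}{45}\right) = - \frac{8}{33} - \frac{c}{45}$)
$\frac{1}{P{\left(a \right)}} = \frac{1}{- \frac{8}{33} - - \frac{107}{2700}} = \frac{1}{- \frac{8}{33} + \frac{107}{2700}} = \frac{1}{- \frac{6023}{29700}} = - \frac{29700}{6023}$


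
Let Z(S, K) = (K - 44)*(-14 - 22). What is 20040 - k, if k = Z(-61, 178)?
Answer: 24864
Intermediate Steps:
Z(S, K) = 1584 - 36*K (Z(S, K) = (-44 + K)*(-36) = 1584 - 36*K)
k = -4824 (k = 1584 - 36*178 = 1584 - 6408 = -4824)
20040 - k = 20040 - 1*(-4824) = 20040 + 4824 = 24864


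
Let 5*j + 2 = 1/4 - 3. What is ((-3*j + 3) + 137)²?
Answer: 8162449/400 ≈ 20406.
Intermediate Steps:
j = -19/20 (j = -⅖ + (1/4 - 3)/5 = -⅖ + (¼ - 3)/5 = -⅖ + (⅕)*(-11/4) = -⅖ - 11/20 = -19/20 ≈ -0.95000)
((-3*j + 3) + 137)² = ((-3*(-19/20) + 3) + 137)² = ((57/20 + 3) + 137)² = (117/20 + 137)² = (2857/20)² = 8162449/400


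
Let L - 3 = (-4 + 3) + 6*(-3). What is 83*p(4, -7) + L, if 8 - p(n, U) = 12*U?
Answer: 7620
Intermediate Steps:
p(n, U) = 8 - 12*U
L = -16 (L = 3 + ((-4 + 3) + 6*(-3)) = 3 + (-1 - 18) = 3 - 19 = -16)
83*p(4, -7) + L = 83*(8 - 12*(-7)) - 16 = 83*(8 + 84) - 16 = 83*92 - 16 = 7636 - 16 = 7620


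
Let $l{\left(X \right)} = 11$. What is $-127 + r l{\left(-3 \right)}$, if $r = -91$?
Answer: $-1128$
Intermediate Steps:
$-127 + r l{\left(-3 \right)} = -127 - 1001 = -1128$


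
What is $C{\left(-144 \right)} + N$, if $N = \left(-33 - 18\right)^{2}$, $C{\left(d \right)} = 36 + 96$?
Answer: $2733$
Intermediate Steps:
$C{\left(d \right)} = 132$
$N = 2601$ ($N = \left(-51\right)^{2} = 2601$)
$C{\left(-144 \right)} + N = 132 + 2601 = 2733$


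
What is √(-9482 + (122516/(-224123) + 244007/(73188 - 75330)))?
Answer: I*√245742590593005349130/160023822 ≈ 97.962*I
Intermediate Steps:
√(-9482 + (122516/(-224123) + 244007/(73188 - 75330))) = √(-9482 + (122516*(-1/224123) + 244007/(-2142))) = √(-9482 + (-122516/224123 + 244007*(-1/2142))) = √(-9482 + (-122516/224123 - 244007/2142)) = √(-9482 - 54950010133/480071466) = √(-4606987650745/480071466) = I*√245742590593005349130/160023822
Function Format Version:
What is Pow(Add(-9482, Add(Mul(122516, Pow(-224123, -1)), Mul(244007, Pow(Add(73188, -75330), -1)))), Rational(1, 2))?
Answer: Mul(Rational(1, 160023822), I, Pow(245742590593005349130, Rational(1, 2))) ≈ Mul(97.962, I)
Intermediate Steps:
Pow(Add(-9482, Add(Mul(122516, Pow(-224123, -1)), Mul(244007, Pow(Add(73188, -75330), -1)))), Rational(1, 2)) = Pow(Add(-9482, Add(Mul(122516, Rational(-1, 224123)), Mul(244007, Pow(-2142, -1)))), Rational(1, 2)) = Pow(Add(-9482, Add(Rational(-122516, 224123), Mul(244007, Rational(-1, 2142)))), Rational(1, 2)) = Pow(Add(-9482, Add(Rational(-122516, 224123), Rational(-244007, 2142))), Rational(1, 2)) = Pow(Add(-9482, Rational(-54950010133, 480071466)), Rational(1, 2)) = Pow(Rational(-4606987650745, 480071466), Rational(1, 2)) = Mul(Rational(1, 160023822), I, Pow(245742590593005349130, Rational(1, 2)))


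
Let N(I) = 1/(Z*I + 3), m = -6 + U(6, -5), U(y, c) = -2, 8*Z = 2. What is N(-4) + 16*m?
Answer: -255/2 ≈ -127.50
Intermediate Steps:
Z = ¼ (Z = (⅛)*2 = ¼ ≈ 0.25000)
m = -8 (m = -6 - 2 = -8)
N(I) = 1/(3 + I/4) (N(I) = 1/(I/4 + 3) = 1/(3 + I/4))
N(-4) + 16*m = 4/(12 - 4) + 16*(-8) = 4/8 - 128 = 4*(⅛) - 128 = ½ - 128 = -255/2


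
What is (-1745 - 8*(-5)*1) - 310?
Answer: -2015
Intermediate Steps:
(-1745 - 8*(-5)*1) - 310 = (-1745 + 40*1) - 310 = (-1745 + 40) - 310 = -1705 - 310 = -2015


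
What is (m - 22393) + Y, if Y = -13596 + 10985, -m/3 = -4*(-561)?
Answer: -31736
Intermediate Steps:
m = -6732 (m = -(-12)*(-561) = -3*2244 = -6732)
Y = -2611
(m - 22393) + Y = (-6732 - 22393) - 2611 = -29125 - 2611 = -31736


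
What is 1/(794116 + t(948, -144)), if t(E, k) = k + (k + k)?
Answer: 1/793684 ≈ 1.2599e-6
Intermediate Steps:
t(E, k) = 3*k (t(E, k) = k + 2*k = 3*k)
1/(794116 + t(948, -144)) = 1/(794116 + 3*(-144)) = 1/(794116 - 432) = 1/793684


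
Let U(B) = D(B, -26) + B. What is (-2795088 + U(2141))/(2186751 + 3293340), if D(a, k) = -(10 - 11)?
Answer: -930982/1826697 ≈ -0.50965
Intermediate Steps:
D(a, k) = 1 (D(a, k) = -1*(-1) = 1)
U(B) = 1 + B
(-2795088 + U(2141))/(2186751 + 3293340) = (-2795088 + (1 + 2141))/(2186751 + 3293340) = (-2795088 + 2142)/5480091 = -2792946*1/5480091 = -930982/1826697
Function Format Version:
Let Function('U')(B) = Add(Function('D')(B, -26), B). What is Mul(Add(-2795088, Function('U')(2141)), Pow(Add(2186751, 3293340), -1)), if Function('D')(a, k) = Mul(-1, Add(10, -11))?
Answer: Rational(-930982, 1826697) ≈ -0.50965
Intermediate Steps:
Function('D')(a, k) = 1 (Function('D')(a, k) = Mul(-1, -1) = 1)
Function('U')(B) = Add(1, B)
Mul(Add(-2795088, Function('U')(2141)), Pow(Add(2186751, 3293340), -1)) = Mul(Add(-2795088, Add(1, 2141)), Pow(Add(2186751, 3293340), -1)) = Mul(Add(-2795088, 2142), Pow(5480091, -1)) = Mul(-2792946, Rational(1, 5480091)) = Rational(-930982, 1826697)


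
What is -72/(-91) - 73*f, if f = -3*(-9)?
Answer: -179289/91 ≈ -1970.2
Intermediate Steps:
f = 27
-72/(-91) - 73*f = -72/(-91) - 73*27 = -72*(-1/91) - 1971 = 72/91 - 1971 = -179289/91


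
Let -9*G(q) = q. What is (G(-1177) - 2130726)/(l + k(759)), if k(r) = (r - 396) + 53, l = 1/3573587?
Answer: -68524806495559/13379509737 ≈ -5121.6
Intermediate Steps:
l = 1/3573587 ≈ 2.7983e-7
G(q) = -q/9
k(r) = -343 + r (k(r) = (-396 + r) + 53 = -343 + r)
(G(-1177) - 2130726)/(l + k(759)) = (-1/9*(-1177) - 2130726)/(1/3573587 + (-343 + 759)) = (1177/9 - 2130726)/(1/3573587 + 416) = -19175357/(9*1486612193/3573587) = -19175357/9*3573587/1486612193 = -68524806495559/13379509737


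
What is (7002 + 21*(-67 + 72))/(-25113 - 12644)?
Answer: -7107/37757 ≈ -0.18823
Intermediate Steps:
(7002 + 21*(-67 + 72))/(-25113 - 12644) = (7002 + 21*5)/(-37757) = (7002 + 105)*(-1/37757) = 7107*(-1/37757) = -7107/37757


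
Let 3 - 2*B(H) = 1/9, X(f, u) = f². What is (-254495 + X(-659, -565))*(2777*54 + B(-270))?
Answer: 242645478110/9 ≈ 2.6961e+10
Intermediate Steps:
B(H) = 13/9 (B(H) = 3/2 - ½/9 = 3/2 - ½*⅑ = 3/2 - 1/18 = 13/9)
(-254495 + X(-659, -565))*(2777*54 + B(-270)) = (-254495 + (-659)²)*(2777*54 + 13/9) = (-254495 + 434281)*(149958 + 13/9) = 179786*(1349635/9) = 242645478110/9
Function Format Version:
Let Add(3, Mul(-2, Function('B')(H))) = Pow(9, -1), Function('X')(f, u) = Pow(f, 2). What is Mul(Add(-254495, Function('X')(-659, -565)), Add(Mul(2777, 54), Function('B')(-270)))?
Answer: Rational(242645478110, 9) ≈ 2.6961e+10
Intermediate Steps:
Function('B')(H) = Rational(13, 9) (Function('B')(H) = Add(Rational(3, 2), Mul(Rational(-1, 2), Pow(9, -1))) = Add(Rational(3, 2), Mul(Rational(-1, 2), Rational(1, 9))) = Add(Rational(3, 2), Rational(-1, 18)) = Rational(13, 9))
Mul(Add(-254495, Function('X')(-659, -565)), Add(Mul(2777, 54), Function('B')(-270))) = Mul(Add(-254495, Pow(-659, 2)), Add(Mul(2777, 54), Rational(13, 9))) = Mul(Add(-254495, 434281), Add(149958, Rational(13, 9))) = Mul(179786, Rational(1349635, 9)) = Rational(242645478110, 9)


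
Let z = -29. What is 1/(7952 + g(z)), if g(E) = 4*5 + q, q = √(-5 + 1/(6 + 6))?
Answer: 95664/762633467 - 2*I*√177/762633467 ≈ 0.00012544 - 3.489e-8*I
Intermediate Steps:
q = I*√177/6 (q = √(-5 + 1/12) = √(-59/12) = I*√177/6 ≈ 2.2174*I)
g(E) = 20 + I*√177/6 (g(E) = 4*5 + I*√177/6 = 20 + I*√177/6)
1/(7952 + g(z)) = 1/(7952 + (20 + I*√177/6)) = 1/(7972 + I*√177/6)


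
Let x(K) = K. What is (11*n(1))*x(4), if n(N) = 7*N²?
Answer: 308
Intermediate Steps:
(11*n(1))*x(4) = (11*(7*1²))*4 = (11*(7*1))*4 = (11*7)*4 = 77*4 = 308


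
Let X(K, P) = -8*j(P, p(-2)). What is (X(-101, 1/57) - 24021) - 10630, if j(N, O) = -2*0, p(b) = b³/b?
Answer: -34651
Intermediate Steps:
p(b) = b²
j(N, O) = 0
X(K, P) = 0 (X(K, P) = -8*0 = 0)
(X(-101, 1/57) - 24021) - 10630 = (0 - 24021) - 10630 = -24021 - 10630 = -34651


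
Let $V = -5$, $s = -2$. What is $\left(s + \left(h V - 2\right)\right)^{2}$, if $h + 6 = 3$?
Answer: $121$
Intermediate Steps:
$h = -3$ ($h = -6 + 3 = -3$)
$\left(s + \left(h V - 2\right)\right)^{2} = \left(-2 - -13\right)^{2} = \left(-2 + \left(15 - 2\right)\right)^{2} = \left(-2 + 13\right)^{2} = 11^{2} = 121$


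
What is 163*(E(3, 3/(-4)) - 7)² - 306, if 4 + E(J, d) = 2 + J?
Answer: 5562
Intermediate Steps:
E(J, d) = -2 + J (E(J, d) = -4 + (2 + J) = -2 + J)
163*(E(3, 3/(-4)) - 7)² - 306 = 163*((-2 + 3) - 7)² - 306 = 163*(1 - 7)² - 306 = 163*(-6)² - 306 = 163*36 - 306 = 5868 - 306 = 5562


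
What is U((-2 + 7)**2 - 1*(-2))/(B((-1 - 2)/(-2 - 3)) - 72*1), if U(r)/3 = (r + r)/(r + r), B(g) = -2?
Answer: -3/74 ≈ -0.040541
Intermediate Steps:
U(r) = 3 (U(r) = 3*((r + r)/(r + r)) = 3*((2*r)/((2*r))) = 3*((2*r)*(1/(2*r))) = 3*1 = 3)
U((-2 + 7)**2 - 1*(-2))/(B((-1 - 2)/(-2 - 3)) - 72*1) = 3/(-2 - 72*1) = 3/(-2 - 72) = 3/(-74) = 3*(-1/74) = -3/74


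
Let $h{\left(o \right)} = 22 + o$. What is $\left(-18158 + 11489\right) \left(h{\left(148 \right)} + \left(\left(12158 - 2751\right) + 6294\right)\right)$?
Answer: $-105843699$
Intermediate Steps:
$\left(-18158 + 11489\right) \left(h{\left(148 \right)} + \left(\left(12158 - 2751\right) + 6294\right)\right) = \left(-18158 + 11489\right) \left(\left(22 + 148\right) + \left(\left(12158 - 2751\right) + 6294\right)\right) = - 6669 \left(170 + \left(9407 + 6294\right)\right) = - 6669 \left(170 + 15701\right) = \left(-6669\right) 15871 = -105843699$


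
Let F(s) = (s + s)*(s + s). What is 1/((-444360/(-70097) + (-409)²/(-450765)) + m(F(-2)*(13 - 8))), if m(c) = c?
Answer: 31597274205/2716357975543 ≈ 0.011632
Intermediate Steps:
F(s) = 4*s² (F(s) = (2*s)*(2*s) = 4*s²)
1/((-444360/(-70097) + (-409)²/(-450765)) + m(F(-2)*(13 - 8))) = 1/((-444360/(-70097) + (-409)²/(-450765)) + (4*(-2)²)*(13 - 8)) = 1/((-444360*(-1/70097) + 167281*(-1/450765)) + (4*4)*5) = 1/((444360/70097 - 167281/450765) + 16*5) = 1/(188576039143/31597274205 + 80) = 1/(2716357975543/31597274205) = 31597274205/2716357975543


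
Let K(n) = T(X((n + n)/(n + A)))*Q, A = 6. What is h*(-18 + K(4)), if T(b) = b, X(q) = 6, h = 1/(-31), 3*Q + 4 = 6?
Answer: 14/31 ≈ 0.45161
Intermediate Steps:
Q = 2/3 (Q = -4/3 + (1/3)*6 = -4/3 + 2 = 2/3 ≈ 0.66667)
h = -1/31 ≈ -0.032258
K(n) = 4 (K(n) = 6*(2/3) = 4)
h*(-18 + K(4)) = -(-18 + 4)/31 = -1/31*(-14) = 14/31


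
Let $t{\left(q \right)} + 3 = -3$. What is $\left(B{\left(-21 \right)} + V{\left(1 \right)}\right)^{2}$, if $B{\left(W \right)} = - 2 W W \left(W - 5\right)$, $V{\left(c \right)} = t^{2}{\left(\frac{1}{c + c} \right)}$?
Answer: $527529024$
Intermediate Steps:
$t{\left(q \right)} = -6$ ($t{\left(q \right)} = -3 - 3 = -6$)
$V{\left(c \right)} = 36$ ($V{\left(c \right)} = \left(-6\right)^{2} = 36$)
$B{\left(W \right)} = - 2 W^{2} \left(-5 + W\right)$ ($B{\left(W \right)} = - 2 W W \left(-5 + W\right) = - 2 W^{2} \left(-5 + W\right)$)
$\left(B{\left(-21 \right)} + V{\left(1 \right)}\right)^{2} = \left(2 \left(-21\right)^{2} \left(5 - -21\right) + 36\right)^{2} = \left(2 \cdot 441 \left(5 + 21\right) + 36\right)^{2} = \left(2 \cdot 441 \cdot 26 + 36\right)^{2} = \left(22932 + 36\right)^{2} = 22968^{2} = 527529024$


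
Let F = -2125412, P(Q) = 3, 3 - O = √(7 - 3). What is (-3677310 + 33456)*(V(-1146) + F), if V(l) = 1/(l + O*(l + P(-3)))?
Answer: 5909199247832642/763 ≈ 7.7447e+12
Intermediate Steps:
O = 1 (O = 3 - √(7 - 3) = 3 - √4 = 3 - 1*2 = 3 - 2 = 1)
V(l) = 1/(3 + 2*l) (V(l) = 1/(l + 1*(l + 3)) = 1/(l + 1*(3 + l)) = 1/(l + (3 + l)) = 1/(3 + 2*l))
(-3677310 + 33456)*(V(-1146) + F) = (-3677310 + 33456)*(1/(3 + 2*(-1146)) - 2125412) = -3643854*(1/(3 - 2292) - 2125412) = -3643854*(1/(-2289) - 2125412) = -3643854*(-1/2289 - 2125412) = -3643854*(-4865068069/2289) = 5909199247832642/763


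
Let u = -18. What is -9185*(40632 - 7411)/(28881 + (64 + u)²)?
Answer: -2195215/223 ≈ -9844.0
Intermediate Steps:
-9185*(40632 - 7411)/(28881 + (64 + u)²) = -9185*(40632 - 7411)/(28881 + (64 - 18)²) = -9185*33221/(28881 + 46²) = -9185*33221/(28881 + 2116) = -9185/(30997*(1/33221)) = -9185/223/239 = -9185*239/223 = -2195215/223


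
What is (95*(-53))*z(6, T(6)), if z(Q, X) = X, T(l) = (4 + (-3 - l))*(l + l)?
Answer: 302100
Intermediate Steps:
T(l) = 2*l*(1 - l) (T(l) = (1 - l)*(2*l) = 2*l*(1 - l))
(95*(-53))*z(6, T(6)) = (95*(-53))*(2*6*(1 - 1*6)) = -10070*6*(1 - 6) = -10070*6*(-5) = -5035*(-60) = 302100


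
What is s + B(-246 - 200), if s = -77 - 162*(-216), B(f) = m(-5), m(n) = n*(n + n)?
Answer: 34965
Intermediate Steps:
m(n) = 2*n² (m(n) = n*(2*n) = 2*n²)
B(f) = 50 (B(f) = 2*(-5)² = 2*25 = 50)
s = 34915 (s = -77 + 34992 = 34915)
s + B(-246 - 200) = 34915 + 50 = 34965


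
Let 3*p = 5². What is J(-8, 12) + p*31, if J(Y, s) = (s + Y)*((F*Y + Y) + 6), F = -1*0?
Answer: 751/3 ≈ 250.33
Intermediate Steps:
F = 0
J(Y, s) = (6 + Y)*(Y + s) (J(Y, s) = (s + Y)*((0*Y + Y) + 6) = (Y + s)*((0 + Y) + 6) = (Y + s)*(Y + 6) = (Y + s)*(6 + Y) = (6 + Y)*(Y + s))
p = 25/3 (p = (⅓)*5² = (⅓)*25 = 25/3 ≈ 8.3333)
J(-8, 12) + p*31 = ((-8)² + 6*(-8) + 6*12 - 8*12) + (25/3)*31 = (64 - 48 + 72 - 96) + 775/3 = -8 + 775/3 = 751/3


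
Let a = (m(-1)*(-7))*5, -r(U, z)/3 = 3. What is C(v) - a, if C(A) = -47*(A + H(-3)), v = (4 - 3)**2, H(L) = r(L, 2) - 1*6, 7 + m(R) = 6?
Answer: 623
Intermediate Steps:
r(U, z) = -9 (r(U, z) = -3*3 = -9)
m(R) = -1 (m(R) = -7 + 6 = -1)
H(L) = -15 (H(L) = -9 - 1*6 = -9 - 6 = -15)
v = 1 (v = 1**2 = 1)
C(A) = 705 - 47*A (C(A) = -47*(A - 15) = -47*(-15 + A) = 705 - 47*A)
a = 35 (a = -1*(-7)*5 = 7*5 = 35)
C(v) - a = (705 - 47*1) - 1*35 = (705 - 47) - 35 = 658 - 35 = 623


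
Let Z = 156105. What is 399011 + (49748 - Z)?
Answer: 292654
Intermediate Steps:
399011 + (49748 - Z) = 399011 + (49748 - 1*156105) = 399011 + (49748 - 156105) = 399011 - 106357 = 292654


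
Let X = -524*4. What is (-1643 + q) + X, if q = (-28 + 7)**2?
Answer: -3298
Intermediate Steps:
q = 441 (q = (-21)**2 = 441)
X = -2096
(-1643 + q) + X = (-1643 + 441) - 2096 = -1202 - 2096 = -3298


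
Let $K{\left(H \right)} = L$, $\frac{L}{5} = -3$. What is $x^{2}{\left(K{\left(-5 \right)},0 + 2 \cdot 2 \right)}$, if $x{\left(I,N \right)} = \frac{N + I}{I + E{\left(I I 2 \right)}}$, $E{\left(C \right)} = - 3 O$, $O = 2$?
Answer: $\frac{121}{441} \approx 0.27438$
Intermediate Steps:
$L = -15$ ($L = 5 \left(-3\right) = -15$)
$K{\left(H \right)} = -15$
$E{\left(C \right)} = -6$ ($E{\left(C \right)} = \left(-3\right) 2 = -6$)
$x{\left(I,N \right)} = \frac{I + N}{-6 + I}$ ($x{\left(I,N \right)} = \frac{N + I}{I - 6} = \frac{I + N}{-6 + I}$)
$x^{2}{\left(K{\left(-5 \right)},0 + 2 \cdot 2 \right)} = \left(\frac{-15 + \left(0 + 2 \cdot 2\right)}{-6 - 15}\right)^{2} = \left(\frac{-15 + \left(0 + 4\right)}{-21}\right)^{2} = \left(- \frac{-15 + 4}{21}\right)^{2} = \left(\left(- \frac{1}{21}\right) \left(-11\right)\right)^{2} = \left(\frac{11}{21}\right)^{2} = \frac{121}{441}$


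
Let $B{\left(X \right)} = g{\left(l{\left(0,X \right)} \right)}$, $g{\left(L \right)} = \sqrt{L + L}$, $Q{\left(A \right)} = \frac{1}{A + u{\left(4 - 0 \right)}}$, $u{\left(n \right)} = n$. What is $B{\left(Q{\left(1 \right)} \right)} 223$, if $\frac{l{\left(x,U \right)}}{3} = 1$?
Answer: $223 \sqrt{6} \approx 546.24$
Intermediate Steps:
$l{\left(x,U \right)} = 3$ ($l{\left(x,U \right)} = 3 \cdot 1 = 3$)
$Q{\left(A \right)} = \frac{1}{4 + A}$ ($Q{\left(A \right)} = \frac{1}{A + \left(4 - 0\right)} = \frac{1}{A + \left(4 + 0\right)} = \frac{1}{A + 4} = \frac{1}{4 + A}$)
$g{\left(L \right)} = \sqrt{2} \sqrt{L}$ ($g{\left(L \right)} = \sqrt{2 L} = \sqrt{2} \sqrt{L}$)
$B{\left(X \right)} = \sqrt{6}$ ($B{\left(X \right)} = \sqrt{2} \sqrt{3} = \sqrt{6}$)
$B{\left(Q{\left(1 \right)} \right)} 223 = \sqrt{6} \cdot 223 = 223 \sqrt{6}$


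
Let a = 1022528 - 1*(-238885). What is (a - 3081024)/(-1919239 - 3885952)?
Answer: 1819611/5805191 ≈ 0.31345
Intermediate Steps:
a = 1261413 (a = 1022528 + 238885 = 1261413)
(a - 3081024)/(-1919239 - 3885952) = (1261413 - 3081024)/(-1919239 - 3885952) = -1819611/(-5805191) = -1819611*(-1/5805191) = 1819611/5805191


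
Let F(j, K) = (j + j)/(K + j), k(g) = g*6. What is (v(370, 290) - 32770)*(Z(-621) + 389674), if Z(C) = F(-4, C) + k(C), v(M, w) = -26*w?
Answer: -1944695549496/125 ≈ -1.5558e+10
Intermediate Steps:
k(g) = 6*g
F(j, K) = 2*j/(K + j) (F(j, K) = (2*j)/(K + j) = 2*j/(K + j))
Z(C) = -8/(-4 + C) + 6*C (Z(C) = 2*(-4)/(C - 4) + 6*C = 2*(-4)/(-4 + C) + 6*C = -8/(-4 + C) + 6*C)
(v(370, 290) - 32770)*(Z(-621) + 389674) = (-26*290 - 32770)*(2*(-4 + 3*(-621)*(-4 - 621))/(-4 - 621) + 389674) = (-7540 - 32770)*(2*(-4 + 3*(-621)*(-625))/(-625) + 389674) = -40310*(2*(-1/625)*(-4 + 1164375) + 389674) = -40310*(2*(-1/625)*1164371 + 389674) = -40310*(-2328742/625 + 389674) = -40310*241217508/625 = -1944695549496/125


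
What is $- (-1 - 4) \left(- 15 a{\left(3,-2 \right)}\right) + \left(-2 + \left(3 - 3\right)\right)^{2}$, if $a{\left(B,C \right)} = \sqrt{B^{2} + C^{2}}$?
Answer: $4 - 75 \sqrt{13} \approx -266.42$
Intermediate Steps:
$- (-1 - 4) \left(- 15 a{\left(3,-2 \right)}\right) + \left(-2 + \left(3 - 3\right)\right)^{2} = - (-1 - 4) \left(- 15 \sqrt{3^{2} + \left(-2\right)^{2}}\right) + \left(-2 + \left(3 - 3\right)\right)^{2} = \left(-1\right) \left(-5\right) \left(- 15 \sqrt{9 + 4}\right) + \left(-2 + \left(3 - 3\right)\right)^{2} = 5 \left(- 15 \sqrt{13}\right) + \left(-2 + 0\right)^{2} = - 75 \sqrt{13} + \left(-2\right)^{2} = - 75 \sqrt{13} + 4 = 4 - 75 \sqrt{13}$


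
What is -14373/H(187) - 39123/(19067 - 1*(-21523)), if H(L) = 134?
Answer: -16351182/151085 ≈ -108.23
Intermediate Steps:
-14373/H(187) - 39123/(19067 - 1*(-21523)) = -14373/134 - 39123/(19067 - 1*(-21523)) = -14373*1/134 - 39123/(19067 + 21523) = -14373/134 - 39123/40590 = -14373/134 - 39123*1/40590 = -14373/134 - 4347/4510 = -16351182/151085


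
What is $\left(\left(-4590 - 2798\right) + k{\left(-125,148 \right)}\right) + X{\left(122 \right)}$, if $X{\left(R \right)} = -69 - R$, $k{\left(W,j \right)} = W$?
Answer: $-7704$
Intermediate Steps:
$\left(\left(-4590 - 2798\right) + k{\left(-125,148 \right)}\right) + X{\left(122 \right)} = \left(\left(-4590 - 2798\right) - 125\right) - 191 = \left(-7388 - 125\right) - 191 = -7513 - 191 = -7704$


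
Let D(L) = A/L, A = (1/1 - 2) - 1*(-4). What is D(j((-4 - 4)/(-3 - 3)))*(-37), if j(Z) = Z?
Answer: -333/4 ≈ -83.250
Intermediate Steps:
A = 3 (A = (1 - 2) + 4 = -1 + 4 = 3)
D(L) = 3/L
D(j((-4 - 4)/(-3 - 3)))*(-37) = (3/(((-4 - 4)/(-3 - 3))))*(-37) = (3/((-8/(-6))))*(-37) = (3/((-8*(-⅙))))*(-37) = (3/(4/3))*(-37) = (3*(¾))*(-37) = (9/4)*(-37) = -333/4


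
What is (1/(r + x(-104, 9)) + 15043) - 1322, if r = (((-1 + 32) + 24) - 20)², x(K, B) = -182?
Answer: 14311004/1043 ≈ 13721.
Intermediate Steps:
r = 1225 (r = ((31 + 24) - 20)² = (55 - 20)² = 35² = 1225)
(1/(r + x(-104, 9)) + 15043) - 1322 = (1/(1225 - 182) + 15043) - 1322 = (1/1043 + 15043) - 1322 = 15689850/1043 - 1322 = 14311004/1043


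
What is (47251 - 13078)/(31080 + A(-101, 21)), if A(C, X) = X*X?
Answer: 11391/10507 ≈ 1.0841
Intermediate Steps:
A(C, X) = X²
(47251 - 13078)/(31080 + A(-101, 21)) = (47251 - 13078)/(31080 + 21²) = 34173/(31080 + 441) = 34173/31521 = 34173*(1/31521) = 11391/10507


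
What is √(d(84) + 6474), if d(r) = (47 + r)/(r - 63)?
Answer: √2857785/21 ≈ 80.500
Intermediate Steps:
d(r) = (47 + r)/(-63 + r)
√(d(84) + 6474) = √((47 + 84)/(-63 + 84) + 6474) = √(131/21 + 6474) = √(136085/21) = √2857785/21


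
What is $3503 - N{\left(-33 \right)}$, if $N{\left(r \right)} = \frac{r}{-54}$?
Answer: $\frac{63043}{18} \approx 3502.4$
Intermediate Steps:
$N{\left(r \right)} = - \frac{r}{54}$ ($N{\left(r \right)} = r \left(- \frac{1}{54}\right) = - \frac{r}{54}$)
$3503 - N{\left(-33 \right)} = 3503 - \left(- \frac{1}{54}\right) \left(-33\right) = 3503 - \frac{11}{18} = \frac{63043}{18}$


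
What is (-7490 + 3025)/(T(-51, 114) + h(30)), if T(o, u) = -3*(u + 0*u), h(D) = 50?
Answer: 4465/292 ≈ 15.291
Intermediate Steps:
T(o, u) = -3*u (T(o, u) = -3*(u + 0) = -3*u)
(-7490 + 3025)/(T(-51, 114) + h(30)) = (-7490 + 3025)/(-3*114 + 50) = -4465/(-342 + 50) = -4465/(-292) = -4465*(-1/292) = 4465/292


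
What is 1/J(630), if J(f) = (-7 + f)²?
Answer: 1/388129 ≈ 2.5765e-6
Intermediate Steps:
1/J(630) = 1/((-7 + 630)²) = 1/(623²) = 1/388129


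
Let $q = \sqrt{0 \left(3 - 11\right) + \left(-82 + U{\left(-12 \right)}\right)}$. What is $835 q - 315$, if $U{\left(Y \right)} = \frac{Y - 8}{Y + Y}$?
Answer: $-315 + \frac{835 i \sqrt{2922}}{6} \approx -315.0 + 7522.7 i$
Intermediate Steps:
$U{\left(Y \right)} = \frac{-8 + Y}{2 Y}$
$q = \frac{i \sqrt{2922}}{6}$ ($q = \sqrt{0 \left(3 - 11\right) - \left(82 - \frac{-8 - 12}{2 \left(-12\right)}\right)} = \sqrt{0 \left(-8\right) - \left(82 + \frac{1}{24} \left(-20\right)\right)} = \sqrt{0 + \left(-82 + \frac{5}{6}\right)} = \sqrt{0 - \frac{487}{6}} = \sqrt{- \frac{487}{6}} = \frac{i \sqrt{2922}}{6} \approx 9.0092 i$)
$835 q - 315 = 835 \frac{i \sqrt{2922}}{6} - 315 = \frac{835 i \sqrt{2922}}{6} - 315 = -315 + \frac{835 i \sqrt{2922}}{6}$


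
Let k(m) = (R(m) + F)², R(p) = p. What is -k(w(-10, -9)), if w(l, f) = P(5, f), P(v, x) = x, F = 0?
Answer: -81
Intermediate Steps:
w(l, f) = f
k(m) = m² (k(m) = (m + 0)² = m²)
-k(w(-10, -9)) = -1*(-9)² = -1*81 = -81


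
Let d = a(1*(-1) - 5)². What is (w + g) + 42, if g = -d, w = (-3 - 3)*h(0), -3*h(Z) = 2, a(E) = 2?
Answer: 42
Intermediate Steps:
h(Z) = -⅔ (h(Z) = -⅓*2 = -⅔)
w = 4 (w = (-3 - 3)*(-⅔) = -6*(-⅔) = 4)
d = 4 (d = 2² = 4)
g = -4 (g = -1*4 = -4)
(w + g) + 42 = (4 - 4) + 42 = 0 + 42 = 42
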